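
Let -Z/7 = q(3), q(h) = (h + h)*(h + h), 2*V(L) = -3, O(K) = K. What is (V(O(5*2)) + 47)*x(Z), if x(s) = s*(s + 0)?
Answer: 2889432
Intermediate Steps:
V(L) = -3/2 (V(L) = (½)*(-3) = -3/2)
q(h) = 4*h² (q(h) = (2*h)*(2*h) = 4*h²)
Z = -252 (Z = -28*3² = -28*9 = -7*36 = -252)
x(s) = s² (x(s) = s*s = s²)
(V(O(5*2)) + 47)*x(Z) = (-3/2 + 47)*(-252)² = (91/2)*63504 = 2889432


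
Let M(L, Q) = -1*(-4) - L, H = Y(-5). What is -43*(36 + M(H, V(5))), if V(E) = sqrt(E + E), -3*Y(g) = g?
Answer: -4945/3 ≈ -1648.3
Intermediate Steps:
Y(g) = -g/3
V(E) = sqrt(2)*sqrt(E) (V(E) = sqrt(2*E) = sqrt(2)*sqrt(E))
H = 5/3 (H = -1/3*(-5) = 5/3 ≈ 1.6667)
M(L, Q) = 4 - L
-43*(36 + M(H, V(5))) = -43*(36 + (4 - 1*5/3)) = -43*(36 + (4 - 5/3)) = -43*(36 + 7/3) = -43*115/3 = -4945/3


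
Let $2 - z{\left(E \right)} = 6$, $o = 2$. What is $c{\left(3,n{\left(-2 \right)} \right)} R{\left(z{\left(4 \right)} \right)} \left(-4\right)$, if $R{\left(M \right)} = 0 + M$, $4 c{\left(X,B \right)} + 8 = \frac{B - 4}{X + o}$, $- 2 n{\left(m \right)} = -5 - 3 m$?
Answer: $- \frac{178}{5} \approx -35.6$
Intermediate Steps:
$n{\left(m \right)} = \frac{5}{2} + \frac{3 m}{2}$ ($n{\left(m \right)} = - \frac{-5 - 3 m}{2} = \frac{5}{2} + \frac{3 m}{2}$)
$c{\left(X,B \right)} = -2 + \frac{-4 + B}{4 \left(2 + X\right)}$ ($c{\left(X,B \right)} = -2 + \frac{\left(B - 4\right) \frac{1}{X + 2}}{4} = -2 + \frac{\left(-4 + B\right) \frac{1}{2 + X}}{4} = -2 + \frac{\frac{1}{2 + X} \left(-4 + B\right)}{4} = -2 + \frac{-4 + B}{4 \left(2 + X\right)}$)
$z{\left(E \right)} = -4$ ($z{\left(E \right)} = 2 - 6 = -4$)
$R{\left(M \right)} = M$
$c{\left(3,n{\left(-2 \right)} \right)} R{\left(z{\left(4 \right)} \right)} \left(-4\right) = \frac{-20 + \left(\frac{5}{2} + \frac{3}{2} \left(-2\right)\right) - 24}{4 \left(2 + 3\right)} \left(-4\right) \left(-4\right) = \frac{-20 + \left(\frac{5}{2} - 3\right) - 24}{4 \cdot 5} \left(-4\right) \left(-4\right) = \frac{1}{4} \cdot \frac{1}{5} \left(-20 - \frac{1}{2} - 24\right) \left(-4\right) \left(-4\right) = \frac{1}{4} \cdot \frac{1}{5} \left(- \frac{89}{2}\right) \left(-4\right) \left(-4\right) = \left(- \frac{89}{40}\right) \left(-4\right) \left(-4\right) = \frac{89}{10} \left(-4\right) = - \frac{178}{5}$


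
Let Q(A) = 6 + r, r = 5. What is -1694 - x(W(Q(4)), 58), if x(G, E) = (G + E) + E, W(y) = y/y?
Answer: -1811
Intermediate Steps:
Q(A) = 11 (Q(A) = 6 + 5 = 11)
W(y) = 1
x(G, E) = G + 2*E (x(G, E) = (E + G) + E = G + 2*E)
-1694 - x(W(Q(4)), 58) = -1694 - (1 + 2*58) = -1694 - (1 + 116) = -1694 - 1*117 = -1694 - 117 = -1811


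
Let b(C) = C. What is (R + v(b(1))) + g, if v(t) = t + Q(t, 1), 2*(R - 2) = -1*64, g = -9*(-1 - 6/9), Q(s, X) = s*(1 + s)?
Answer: -12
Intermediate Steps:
g = 15 (g = -9*(-1 - 6*1/9) = -9*(-1 - 2/3) = -9*(-5/3) = 15)
R = -30 (R = 2 + (-1*64)/2 = 2 + (1/2)*(-64) = 2 - 32 = -30)
v(t) = t + t*(1 + t)
(R + v(b(1))) + g = (-30 + 1*(2 + 1)) + 15 = (-30 + 1*3) + 15 = (-30 + 3) + 15 = -27 + 15 = -12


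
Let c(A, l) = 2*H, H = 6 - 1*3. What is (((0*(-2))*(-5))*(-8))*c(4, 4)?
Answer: 0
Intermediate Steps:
H = 3 (H = 6 - 3 = 3)
c(A, l) = 6 (c(A, l) = 2*3 = 6)
(((0*(-2))*(-5))*(-8))*c(4, 4) = (((0*(-2))*(-5))*(-8))*6 = ((0*(-5))*(-8))*6 = (0*(-8))*6 = 0*6 = 0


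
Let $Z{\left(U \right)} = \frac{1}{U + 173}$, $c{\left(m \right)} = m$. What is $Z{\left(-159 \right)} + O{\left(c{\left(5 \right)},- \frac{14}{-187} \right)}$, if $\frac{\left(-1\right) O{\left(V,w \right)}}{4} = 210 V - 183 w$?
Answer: $- \frac{10851941}{2618} \approx -4145.1$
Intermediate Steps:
$O{\left(V,w \right)} = - 840 V + 732 w$ ($O{\left(V,w \right)} = - 4 \left(210 V - 183 w\right) = - 4 \left(- 183 w + 210 V\right) = - 840 V + 732 w$)
$Z{\left(U \right)} = \frac{1}{173 + U}$
$Z{\left(-159 \right)} + O{\left(c{\left(5 \right)},- \frac{14}{-187} \right)} = \frac{1}{173 - 159} + \left(\left(-840\right) 5 + 732 \left(- \frac{14}{-187}\right)\right) = \frac{1}{14} - \left(4200 - 732 \left(\left(-14\right) \left(- \frac{1}{187}\right)\right)\right) = \frac{1}{14} + \left(-4200 + 732 \cdot \frac{14}{187}\right) = \frac{1}{14} + \left(-4200 + \frac{10248}{187}\right) = \frac{1}{14} - \frac{775152}{187} = - \frac{10851941}{2618}$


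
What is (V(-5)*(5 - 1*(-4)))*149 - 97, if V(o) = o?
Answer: -6802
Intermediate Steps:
(V(-5)*(5 - 1*(-4)))*149 - 97 = -5*(5 - 1*(-4))*149 - 97 = -5*(5 + 4)*149 - 97 = -5*9*149 - 97 = -45*149 - 97 = -6705 - 97 = -6802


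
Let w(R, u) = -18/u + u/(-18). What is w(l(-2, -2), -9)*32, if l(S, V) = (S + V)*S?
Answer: 80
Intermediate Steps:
l(S, V) = S*(S + V)
w(R, u) = -18/u - u/18 (w(R, u) = -18/u + u*(-1/18) = -18/u - u/18)
w(l(-2, -2), -9)*32 = (-18/(-9) - 1/18*(-9))*32 = (-18*(-1/9) + 1/2)*32 = (2 + 1/2)*32 = (5/2)*32 = 80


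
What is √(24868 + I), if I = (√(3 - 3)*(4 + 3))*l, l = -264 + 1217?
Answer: 2*√6217 ≈ 157.70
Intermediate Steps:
l = 953
I = 0 (I = (√(3 - 3)*(4 + 3))*953 = (√0*7)*953 = (0*7)*953 = 0*953 = 0)
√(24868 + I) = √(24868 + 0) = √24868 = 2*√6217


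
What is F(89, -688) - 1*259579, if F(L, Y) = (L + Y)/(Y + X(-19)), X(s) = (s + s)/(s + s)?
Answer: -178330174/687 ≈ -2.5958e+5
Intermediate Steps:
X(s) = 1 (X(s) = (2*s)/((2*s)) = (2*s)*(1/(2*s)) = 1)
F(L, Y) = (L + Y)/(1 + Y) (F(L, Y) = (L + Y)/(Y + 1) = (L + Y)/(1 + Y))
F(89, -688) - 1*259579 = (89 - 688)/(1 - 688) - 1*259579 = -599/(-687) - 259579 = -1/687*(-599) - 259579 = 599/687 - 259579 = -178330174/687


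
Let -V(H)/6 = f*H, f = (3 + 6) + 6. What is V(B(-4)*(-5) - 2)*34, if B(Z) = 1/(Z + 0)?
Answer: 2295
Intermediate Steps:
f = 15 (f = 9 + 6 = 15)
B(Z) = 1/Z
V(H) = -90*H
V(B(-4)*(-5) - 2)*34 = -90*(-5/(-4) - 2)*34 = -90*(-¼*(-5) - 2)*34 = -90*(5/4 - 2)*34 = -90*(-¾)*34 = (135/2)*34 = 2295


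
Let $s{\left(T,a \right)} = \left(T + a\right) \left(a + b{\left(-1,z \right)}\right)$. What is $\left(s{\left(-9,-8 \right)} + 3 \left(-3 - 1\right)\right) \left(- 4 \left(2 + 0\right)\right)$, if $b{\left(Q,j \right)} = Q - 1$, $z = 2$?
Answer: $-1264$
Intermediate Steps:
$b{\left(Q,j \right)} = -1 + Q$
$s{\left(T,a \right)} = \left(-2 + a\right) \left(T + a\right)$ ($s{\left(T,a \right)} = \left(T + a\right) \left(a - 2\right) = \left(T + a\right) \left(-2 + a\right) = \left(-2 + a\right) \left(T + a\right)$)
$\left(s{\left(-9,-8 \right)} + 3 \left(-3 - 1\right)\right) \left(- 4 \left(2 + 0\right)\right) = \left(\left(\left(-8\right)^{2} - -18 - -16 - -72\right) + 3 \left(-3 - 1\right)\right) \left(- 4 \left(2 + 0\right)\right) = \left(\left(64 + 18 + 16 + 72\right) + 3 \left(-4\right)\right) \left(\left(-4\right) 2\right) = \left(170 - 12\right) \left(-8\right) = 158 \left(-8\right) = -1264$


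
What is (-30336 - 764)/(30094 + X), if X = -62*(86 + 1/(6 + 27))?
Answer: -256575/204271 ≈ -1.2561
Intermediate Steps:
X = -176018/33 (X = -62*(86 + 1/33) = -62*2839/33 = -176018/33 ≈ -5333.9)
(-30336 - 764)/(30094 + X) = (-30336 - 764)/(30094 - 176018/33) = -31100/817084/33 = -31100*33/817084 = -256575/204271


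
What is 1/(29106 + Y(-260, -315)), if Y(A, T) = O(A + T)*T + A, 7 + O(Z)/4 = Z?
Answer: 1/762166 ≈ 1.3120e-6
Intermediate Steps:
O(Z) = -28 + 4*Z
Y(A, T) = A + T*(-28 + 4*A + 4*T) (Y(A, T) = (-28 + 4*(A + T))*T + A = (-28 + (4*A + 4*T))*T + A = (-28 + 4*A + 4*T)*T + A = T*(-28 + 4*A + 4*T) + A = A + T*(-28 + 4*A + 4*T))
1/(29106 + Y(-260, -315)) = 1/(29106 + (-260 + 4*(-315)*(-7 - 260 - 315))) = 1/(29106 + (-260 + 4*(-315)*(-582))) = 1/(29106 + (-260 + 733320)) = 1/(29106 + 733060) = 1/762166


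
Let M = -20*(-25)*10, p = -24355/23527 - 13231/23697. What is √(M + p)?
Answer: 2*√43156767792686766337/185839773 ≈ 70.699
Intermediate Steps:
p = -888426172/557519319 (p = -24355*1/23527 - 13231*1/23697 = -24355/23527 - 13231/23697 = -888426172/557519319 ≈ -1.5935)
M = 5000 (M = 500*10 = 5000)
√(M + p) = √(5000 - 888426172/557519319) = √(2786708168828/557519319) = 2*√43156767792686766337/185839773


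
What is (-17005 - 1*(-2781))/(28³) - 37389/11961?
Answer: -2949097/781452 ≈ -3.7739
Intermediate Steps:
(-17005 - 1*(-2781))/(28³) - 37389/11961 = (-17005 + 2781)/21952 - 37389*1/11961 = -14224*1/21952 - 12463/3987 = -127/196 - 12463/3987 = -2949097/781452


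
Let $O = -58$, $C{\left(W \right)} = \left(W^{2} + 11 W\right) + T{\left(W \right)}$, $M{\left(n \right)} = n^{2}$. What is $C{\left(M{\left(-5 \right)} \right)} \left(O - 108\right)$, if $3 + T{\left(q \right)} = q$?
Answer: $-153052$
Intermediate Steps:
$T{\left(q \right)} = -3 + q$
$C{\left(W \right)} = -3 + W^{2} + 12 W$ ($C{\left(W \right)} = \left(W^{2} + 11 W\right) + \left(-3 + W\right) = -3 + W^{2} + 12 W$)
$C{\left(M{\left(-5 \right)} \right)} \left(O - 108\right) = \left(-3 + \left(\left(-5\right)^{2}\right)^{2} + 12 \left(-5\right)^{2}\right) \left(-58 - 108\right) = \left(-3 + 25^{2} + 12 \cdot 25\right) \left(-166\right) = \left(-3 + 625 + 300\right) \left(-166\right) = 922 \left(-166\right) = -153052$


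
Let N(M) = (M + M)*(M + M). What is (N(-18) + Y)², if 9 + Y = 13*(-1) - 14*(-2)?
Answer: 1695204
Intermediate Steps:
N(M) = 4*M² (N(M) = (2*M)*(2*M) = 4*M²)
Y = 6 (Y = -9 + (13*(-1) - 14*(-2)) = -9 + (-13 - 1*(-28)) = -9 + (-13 + 28) = -9 + 15 = 6)
(N(-18) + Y)² = (4*(-18)² + 6)² = (4*324 + 6)² = (1296 + 6)² = 1302² = 1695204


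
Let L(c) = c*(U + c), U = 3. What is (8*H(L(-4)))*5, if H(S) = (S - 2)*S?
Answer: 320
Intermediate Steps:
L(c) = c*(3 + c)
H(S) = S*(-2 + S) (H(S) = (-2 + S)*S = S*(-2 + S))
(8*H(L(-4)))*5 = (8*((-4*(3 - 4))*(-2 - 4*(3 - 4))))*5 = (8*((-4*(-1))*(-2 - 4*(-1))))*5 = (8*(4*(-2 + 4)))*5 = (8*(4*2))*5 = (8*8)*5 = 64*5 = 320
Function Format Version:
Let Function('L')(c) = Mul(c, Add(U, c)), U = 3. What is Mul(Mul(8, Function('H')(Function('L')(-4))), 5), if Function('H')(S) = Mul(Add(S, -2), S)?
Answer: 320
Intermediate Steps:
Function('L')(c) = Mul(c, Add(3, c))
Function('H')(S) = Mul(S, Add(-2, S)) (Function('H')(S) = Mul(Add(-2, S), S) = Mul(S, Add(-2, S)))
Mul(Mul(8, Function('H')(Function('L')(-4))), 5) = Mul(Mul(8, Mul(Mul(-4, Add(3, -4)), Add(-2, Mul(-4, Add(3, -4))))), 5) = Mul(Mul(8, Mul(Mul(-4, -1), Add(-2, Mul(-4, -1)))), 5) = Mul(Mul(8, Mul(4, Add(-2, 4))), 5) = Mul(Mul(8, Mul(4, 2)), 5) = Mul(Mul(8, 8), 5) = Mul(64, 5) = 320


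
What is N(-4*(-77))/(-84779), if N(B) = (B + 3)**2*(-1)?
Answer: 96721/84779 ≈ 1.1409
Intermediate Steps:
N(B) = -(3 + B)**2 (N(B) = (3 + B)**2*(-1) = -(3 + B)**2)
N(-4*(-77))/(-84779) = -(3 - 4*(-77))**2/(-84779) = -(3 + 308)**2*(-1/84779) = -1*311**2*(-1/84779) = -1*96721*(-1/84779) = -96721*(-1/84779) = 96721/84779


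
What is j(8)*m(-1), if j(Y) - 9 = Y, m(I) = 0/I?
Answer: 0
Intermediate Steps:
m(I) = 0
j(Y) = 9 + Y
j(8)*m(-1) = (9 + 8)*0 = 17*0 = 0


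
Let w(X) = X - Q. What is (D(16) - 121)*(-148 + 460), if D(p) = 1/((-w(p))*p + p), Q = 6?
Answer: -226525/6 ≈ -37754.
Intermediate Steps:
w(X) = -6 + X (w(X) = X - 1*6 = X - 6 = -6 + X)
D(p) = 1/(p + p*(6 - p)) (D(p) = 1/((-(-6 + p))*p + p) = 1/((6 - p)*p + p) = 1/(p*(6 - p) + p) = 1/(p + p*(6 - p)))
(D(16) - 121)*(-148 + 460) = (-1/(16*(-7 + 16)) - 121)*(-148 + 460) = (-1*1/16/9 - 121)*312 = (-1*1/16*⅑ - 121)*312 = (-1/144 - 121)*312 = -17425/144*312 = -226525/6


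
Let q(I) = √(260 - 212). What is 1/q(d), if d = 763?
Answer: √3/12 ≈ 0.14434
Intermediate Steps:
q(I) = 4*√3 (q(I) = √48 = 4*√3)
1/q(d) = 1/(4*√3) = √3/12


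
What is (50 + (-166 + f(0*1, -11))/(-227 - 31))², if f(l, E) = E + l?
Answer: 19000881/7396 ≈ 2569.1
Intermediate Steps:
(50 + (-166 + f(0*1, -11))/(-227 - 31))² = (50 + (-166 + (-11 + 0*1))/(-227 - 31))² = (50 + (-166 + (-11 + 0))/(-258))² = (50 + (-166 - 11)*(-1/258))² = (50 - 177*(-1/258))² = (50 + 59/86)² = (4359/86)² = 19000881/7396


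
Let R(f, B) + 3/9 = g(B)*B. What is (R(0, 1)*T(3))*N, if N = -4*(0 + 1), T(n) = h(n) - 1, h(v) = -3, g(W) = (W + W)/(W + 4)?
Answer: 16/15 ≈ 1.0667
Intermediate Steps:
g(W) = 2*W/(4 + W) (g(W) = (2*W)/(4 + W) = 2*W/(4 + W))
R(f, B) = -⅓ + 2*B²/(4 + B) (R(f, B) = -⅓ + (2*B/(4 + B))*B = -⅓ + 2*B²/(4 + B))
T(n) = -4 (T(n) = -3 - 1 = -4)
N = -4 (N = -4*1 = -4)
(R(0, 1)*T(3))*N = (((-4 - 1*1 + 6*1²)/(3*(4 + 1)))*(-4))*(-4) = (((⅓)*(-4 - 1 + 6*1)/5)*(-4))*(-4) = (((⅓)*(⅕)*(-4 - 1 + 6))*(-4))*(-4) = (((⅓)*(⅕)*1)*(-4))*(-4) = ((1/15)*(-4))*(-4) = -4/15*(-4) = 16/15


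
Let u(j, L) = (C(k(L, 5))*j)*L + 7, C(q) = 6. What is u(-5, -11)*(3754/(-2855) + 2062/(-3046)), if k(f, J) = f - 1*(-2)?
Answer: -2918705439/4348165 ≈ -671.25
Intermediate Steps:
k(f, J) = 2 + f (k(f, J) = f + 2 = 2 + f)
u(j, L) = 7 + 6*L*j (u(j, L) = (6*j)*L + 7 = 6*L*j + 7 = 7 + 6*L*j)
u(-5, -11)*(3754/(-2855) + 2062/(-3046)) = (7 + 6*(-11)*(-5))*(3754/(-2855) + 2062/(-3046)) = (7 + 330)*(3754*(-1/2855) + 2062*(-1/3046)) = 337*(-3754/2855 - 1031/1523) = 337*(-8660847/4348165) = -2918705439/4348165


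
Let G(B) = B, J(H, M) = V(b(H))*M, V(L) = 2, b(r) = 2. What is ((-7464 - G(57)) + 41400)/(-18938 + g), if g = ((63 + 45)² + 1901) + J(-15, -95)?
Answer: -33879/5563 ≈ -6.0901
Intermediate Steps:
J(H, M) = 2*M
g = 13375 (g = ((63 + 45)² + 1901) + 2*(-95) = (108² + 1901) - 190 = (11664 + 1901) - 190 = 13565 - 190 = 13375)
((-7464 - G(57)) + 41400)/(-18938 + g) = ((-7464 - 1*57) + 41400)/(-18938 + 13375) = ((-7464 - 57) + 41400)/(-5563) = (-7521 + 41400)*(-1/5563) = 33879*(-1/5563) = -33879/5563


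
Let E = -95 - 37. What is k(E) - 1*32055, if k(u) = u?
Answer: -32187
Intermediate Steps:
E = -132
k(E) - 1*32055 = -132 - 1*32055 = -132 - 32055 = -32187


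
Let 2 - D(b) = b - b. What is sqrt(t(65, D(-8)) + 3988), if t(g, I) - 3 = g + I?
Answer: sqrt(4058) ≈ 63.702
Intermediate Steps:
D(b) = 2 (D(b) = 2 - (b - b) = 2 - 1*0 = 2 + 0 = 2)
t(g, I) = 3 + I + g (t(g, I) = 3 + (g + I) = 3 + (I + g) = 3 + I + g)
sqrt(t(65, D(-8)) + 3988) = sqrt((3 + 2 + 65) + 3988) = sqrt(70 + 3988) = sqrt(4058)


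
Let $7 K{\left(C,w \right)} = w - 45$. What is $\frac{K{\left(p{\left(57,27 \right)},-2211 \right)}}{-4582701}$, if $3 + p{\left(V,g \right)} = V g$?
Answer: $\frac{752}{10692969} \approx 7.0327 \cdot 10^{-5}$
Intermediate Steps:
$p{\left(V,g \right)} = -3 + V g$
$K{\left(C,w \right)} = - \frac{45}{7} + \frac{w}{7}$ ($K{\left(C,w \right)} = \frac{w - 45}{7} = \frac{-45 + w}{7} = - \frac{45}{7} + \frac{w}{7}$)
$\frac{K{\left(p{\left(57,27 \right)},-2211 \right)}}{-4582701} = \frac{- \frac{45}{7} + \frac{1}{7} \left(-2211\right)}{-4582701} = \left(- \frac{45}{7} - \frac{2211}{7}\right) \left(- \frac{1}{4582701}\right) = \left(- \frac{2256}{7}\right) \left(- \frac{1}{4582701}\right) = \frac{752}{10692969}$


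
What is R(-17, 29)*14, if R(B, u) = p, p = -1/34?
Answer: -7/17 ≈ -0.41176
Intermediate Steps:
p = -1/34 (p = -1*1/34 = -1/34 ≈ -0.029412)
R(B, u) = -1/34
R(-17, 29)*14 = -1/34*14 = -7/17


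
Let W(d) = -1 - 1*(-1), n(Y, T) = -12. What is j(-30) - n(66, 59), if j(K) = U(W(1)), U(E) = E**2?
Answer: 12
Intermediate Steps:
W(d) = 0 (W(d) = -1 + 1 = 0)
j(K) = 0 (j(K) = 0**2 = 0)
j(-30) - n(66, 59) = 0 - 1*(-12) = 0 + 12 = 12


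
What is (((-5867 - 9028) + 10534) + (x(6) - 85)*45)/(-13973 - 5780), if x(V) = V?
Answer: 7916/19753 ≈ 0.40075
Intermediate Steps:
(((-5867 - 9028) + 10534) + (x(6) - 85)*45)/(-13973 - 5780) = (((-5867 - 9028) + 10534) + (6 - 85)*45)/(-13973 - 5780) = ((-14895 + 10534) - 79*45)/(-19753) = (-4361 - 3555)*(-1/19753) = -7916*(-1/19753) = 7916/19753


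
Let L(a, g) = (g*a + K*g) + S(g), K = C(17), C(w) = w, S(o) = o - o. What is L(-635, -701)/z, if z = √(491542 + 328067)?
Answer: 144406*√819609/273203 ≈ 478.52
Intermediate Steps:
S(o) = 0
K = 17
z = √819609 ≈ 905.32
L(a, g) = 17*g + a*g (L(a, g) = (g*a + 17*g) + 0 = (a*g + 17*g) + 0 = (17*g + a*g) + 0 = 17*g + a*g)
L(-635, -701)/z = (-701*(17 - 635))/(√819609) = (-701*(-618))*(√819609/819609) = 433218*(√819609/819609) = 144406*√819609/273203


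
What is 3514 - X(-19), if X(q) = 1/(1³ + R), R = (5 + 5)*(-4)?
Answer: 137047/39 ≈ 3514.0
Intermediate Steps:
R = -40 (R = 10*(-4) = -40)
X(q) = -1/39 (X(q) = 1/(1³ - 40) = 1/(1 - 40) = 1/(-39) = -1/39)
3514 - X(-19) = 3514 - 1*(-1/39) = 3514 + 1/39 = 137047/39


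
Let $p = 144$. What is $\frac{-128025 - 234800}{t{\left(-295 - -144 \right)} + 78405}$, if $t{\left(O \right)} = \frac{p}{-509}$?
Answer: $- \frac{184677925}{39908001} \approx -4.6276$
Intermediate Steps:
$t{\left(O \right)} = - \frac{144}{509}$ ($t{\left(O \right)} = \frac{144}{-509} = 144 \left(- \frac{1}{509}\right) = - \frac{144}{509}$)
$\frac{-128025 - 234800}{t{\left(-295 - -144 \right)} + 78405} = \frac{-128025 - 234800}{- \frac{144}{509} + 78405} = \frac{-128025 - 234800}{\frac{39908001}{509}} = \left(-362825\right) \frac{509}{39908001} = - \frac{184677925}{39908001}$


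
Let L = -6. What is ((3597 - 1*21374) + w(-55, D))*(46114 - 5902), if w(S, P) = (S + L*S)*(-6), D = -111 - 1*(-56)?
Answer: -781198524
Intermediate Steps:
D = -55 (D = -111 + 56 = -55)
w(S, P) = 30*S (w(S, P) = (S - 6*S)*(-6) = -5*S*(-6) = 30*S)
((3597 - 1*21374) + w(-55, D))*(46114 - 5902) = ((3597 - 1*21374) + 30*(-55))*(46114 - 5902) = ((3597 - 21374) - 1650)*40212 = (-17777 - 1650)*40212 = -19427*40212 = -781198524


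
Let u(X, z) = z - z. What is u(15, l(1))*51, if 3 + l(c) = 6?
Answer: 0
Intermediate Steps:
l(c) = 3 (l(c) = -3 + 6 = 3)
u(X, z) = 0
u(15, l(1))*51 = 0*51 = 0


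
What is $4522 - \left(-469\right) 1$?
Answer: $4991$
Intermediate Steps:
$4522 - \left(-469\right) 1 = 4522 - -469 = 4522 + 469 = 4991$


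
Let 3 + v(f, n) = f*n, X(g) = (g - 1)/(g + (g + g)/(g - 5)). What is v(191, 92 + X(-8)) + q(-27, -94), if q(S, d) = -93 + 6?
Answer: 1560763/88 ≈ 17736.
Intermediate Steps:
X(g) = (-1 + g)/(g + 2*g/(-5 + g)) (X(g) = (-1 + g)/(g + (2*g)/(-5 + g)) = (-1 + g)/(g + 2*g/(-5 + g)))
q(S, d) = -87
v(f, n) = -3 + f*n
v(191, 92 + X(-8)) + q(-27, -94) = (-3 + 191*(92 + (5 + (-8)² - 6*(-8))/((-8)*(-3 - 8)))) - 87 = (-3 + 191*(92 - ⅛*(5 + 64 + 48)/(-11))) - 87 = (-3 + 191*(92 - ⅛*(-1/11)*117)) - 87 = (-3 + 191*(92 + 117/88)) - 87 = (-3 + 191*(8213/88)) - 87 = (-3 + 1568683/88) - 87 = 1568419/88 - 87 = 1560763/88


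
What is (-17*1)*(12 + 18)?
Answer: -510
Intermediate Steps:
(-17*1)*(12 + 18) = -17*30 = -510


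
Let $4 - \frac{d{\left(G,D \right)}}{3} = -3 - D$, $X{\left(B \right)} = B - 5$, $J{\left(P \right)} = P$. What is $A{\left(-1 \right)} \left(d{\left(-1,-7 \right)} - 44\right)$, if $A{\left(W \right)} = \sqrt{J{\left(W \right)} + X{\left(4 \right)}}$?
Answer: $- 44 i \sqrt{2} \approx - 62.225 i$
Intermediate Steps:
$X{\left(B \right)} = -5 + B$ ($X{\left(B \right)} = B - 5 = -5 + B$)
$d{\left(G,D \right)} = 21 + 3 D$ ($d{\left(G,D \right)} = 12 - 3 \left(-3 - D\right) = 12 + \left(9 + 3 D\right) = 21 + 3 D$)
$A{\left(W \right)} = \sqrt{-1 + W}$ ($A{\left(W \right)} = \sqrt{W + \left(-5 + 4\right)} = \sqrt{W - 1} = \sqrt{-1 + W}$)
$A{\left(-1 \right)} \left(d{\left(-1,-7 \right)} - 44\right) = \sqrt{-1 - 1} \left(\left(21 + 3 \left(-7\right)\right) - 44\right) = \sqrt{-2} \left(\left(21 - 21\right) - 44\right) = i \sqrt{2} \left(0 - 44\right) = i \sqrt{2} \left(-44\right) = - 44 i \sqrt{2}$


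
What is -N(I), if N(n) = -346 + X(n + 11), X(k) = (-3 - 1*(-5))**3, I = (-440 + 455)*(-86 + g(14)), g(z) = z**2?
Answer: 338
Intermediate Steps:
I = 1650 (I = (-440 + 455)*(-86 + 14**2) = 15*(-86 + 196) = 15*110 = 1650)
X(k) = 8 (X(k) = (-3 + 5)**3 = 2**3 = 8)
N(n) = -338 (N(n) = -346 + 8 = -338)
-N(I) = -1*(-338) = 338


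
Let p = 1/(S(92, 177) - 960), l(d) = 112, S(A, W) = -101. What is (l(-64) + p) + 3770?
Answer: 4118801/1061 ≈ 3882.0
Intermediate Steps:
p = -1/1061 (p = 1/(-101 - 960) = 1/(-1061) = -1/1061 ≈ -0.00094251)
(l(-64) + p) + 3770 = (112 - 1/1061) + 3770 = 118831/1061 + 3770 = 4118801/1061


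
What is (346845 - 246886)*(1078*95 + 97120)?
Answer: 19944819270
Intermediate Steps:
(346845 - 246886)*(1078*95 + 97120) = 99959*(102410 + 97120) = 99959*199530 = 19944819270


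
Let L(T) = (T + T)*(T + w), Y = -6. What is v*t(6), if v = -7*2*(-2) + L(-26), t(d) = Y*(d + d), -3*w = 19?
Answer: -123072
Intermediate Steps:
w = -19/3 (w = -⅓*19 = -19/3 ≈ -6.3333)
L(T) = 2*T*(-19/3 + T) (L(T) = (T + T)*(T - 19/3) = (2*T)*(-19/3 + T) = 2*T*(-19/3 + T))
t(d) = -12*d (t(d) = -6*(d + d) = -12*d)
v = 5128/3 (v = -7*2*(-2) + (⅔)*(-26)*(-19 + 3*(-26)) = -14*(-2) + (⅔)*(-26)*(-19 - 78) = 28 + (⅔)*(-26)*(-97) = 28 + 5044/3 = 5128/3 ≈ 1709.3)
v*t(6) = 5128*(-12*6)/3 = (5128/3)*(-72) = -123072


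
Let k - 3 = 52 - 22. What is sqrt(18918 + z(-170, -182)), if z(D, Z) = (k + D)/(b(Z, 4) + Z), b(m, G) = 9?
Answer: sqrt(566220523)/173 ≈ 137.55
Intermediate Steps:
k = 33 (k = 3 + (52 - 22) = 3 + 30 = 33)
z(D, Z) = (33 + D)/(9 + Z)
sqrt(18918 + z(-170, -182)) = sqrt(18918 + (33 - 170)/(9 - 182)) = sqrt(18918 - 137/(-173)) = sqrt(18918 - 1/173*(-137)) = sqrt(18918 + 137/173) = sqrt(3272951/173) = sqrt(566220523)/173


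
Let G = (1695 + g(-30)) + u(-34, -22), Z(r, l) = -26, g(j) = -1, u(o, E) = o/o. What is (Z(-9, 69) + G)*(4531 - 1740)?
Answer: 4658179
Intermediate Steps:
u(o, E) = 1
G = 1695 (G = (1695 - 1) + 1 = 1694 + 1 = 1695)
(Z(-9, 69) + G)*(4531 - 1740) = (-26 + 1695)*(4531 - 1740) = 1669*2791 = 4658179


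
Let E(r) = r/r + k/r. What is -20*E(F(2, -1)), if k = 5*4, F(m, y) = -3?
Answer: 340/3 ≈ 113.33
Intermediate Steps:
k = 20
E(r) = 1 + 20/r (E(r) = r/r + 20/r = 1 + 20/r)
-20*E(F(2, -1)) = -20*(20 - 3)/(-3) = -(-20)*17/3 = -20*(-17/3) = 340/3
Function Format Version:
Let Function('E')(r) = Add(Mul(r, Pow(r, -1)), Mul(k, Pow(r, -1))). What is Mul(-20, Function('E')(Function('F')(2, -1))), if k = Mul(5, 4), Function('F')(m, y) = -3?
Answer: Rational(340, 3) ≈ 113.33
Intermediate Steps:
k = 20
Function('E')(r) = Add(1, Mul(20, Pow(r, -1))) (Function('E')(r) = Add(Mul(r, Pow(r, -1)), Mul(20, Pow(r, -1))) = Add(1, Mul(20, Pow(r, -1))))
Mul(-20, Function('E')(Function('F')(2, -1))) = Mul(-20, Mul(Pow(-3, -1), Add(20, -3))) = Mul(-20, Mul(Rational(-1, 3), 17)) = Mul(-20, Rational(-17, 3)) = Rational(340, 3)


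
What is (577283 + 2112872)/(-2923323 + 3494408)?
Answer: 538031/114217 ≈ 4.7106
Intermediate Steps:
(577283 + 2112872)/(-2923323 + 3494408) = 2690155/571085 = 2690155*(1/571085) = 538031/114217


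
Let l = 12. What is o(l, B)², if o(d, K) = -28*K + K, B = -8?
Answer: 46656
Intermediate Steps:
o(d, K) = -27*K
o(l, B)² = (-27*(-8))² = 216² = 46656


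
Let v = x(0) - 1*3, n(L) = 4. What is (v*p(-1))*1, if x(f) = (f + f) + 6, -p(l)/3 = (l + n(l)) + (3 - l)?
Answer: -63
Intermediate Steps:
p(l) = -21 (p(l) = -3*((l + 4) + (3 - l)) = -3*((4 + l) + (3 - l)) = -3*7 = -21)
x(f) = 6 + 2*f (x(f) = 2*f + 6 = 6 + 2*f)
v = 3 (v = (6 + 2*0) - 1*3 = (6 + 0) - 3 = 6 - 3 = 3)
(v*p(-1))*1 = (3*(-21))*1 = -63*1 = -63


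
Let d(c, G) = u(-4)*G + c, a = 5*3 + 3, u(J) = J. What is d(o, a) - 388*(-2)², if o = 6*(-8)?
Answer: -1672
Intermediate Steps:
o = -48
a = 18 (a = 15 + 3 = 18)
d(c, G) = c - 4*G (d(c, G) = -4*G + c = c - 4*G)
d(o, a) - 388*(-2)² = (-48 - 4*18) - 388*(-2)² = (-48 - 72) - 388*4 = -120 - 1552 = -1672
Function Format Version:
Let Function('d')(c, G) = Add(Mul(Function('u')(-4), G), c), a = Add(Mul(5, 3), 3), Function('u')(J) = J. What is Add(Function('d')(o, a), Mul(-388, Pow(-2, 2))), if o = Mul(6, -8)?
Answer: -1672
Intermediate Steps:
o = -48
a = 18 (a = Add(15, 3) = 18)
Function('d')(c, G) = Add(c, Mul(-4, G)) (Function('d')(c, G) = Add(Mul(-4, G), c) = Add(c, Mul(-4, G)))
Add(Function('d')(o, a), Mul(-388, Pow(-2, 2))) = Add(Add(-48, Mul(-4, 18)), Mul(-388, Pow(-2, 2))) = Add(Add(-48, -72), Mul(-388, 4)) = Add(-120, -1552) = -1672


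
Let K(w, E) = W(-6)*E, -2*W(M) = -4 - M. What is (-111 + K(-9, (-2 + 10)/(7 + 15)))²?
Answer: 1500625/121 ≈ 12402.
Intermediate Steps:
W(M) = 2 + M/2 (W(M) = -(-4 - M)/2 = 2 + M/2)
K(w, E) = -E (K(w, E) = (2 + (½)*(-6))*E = (2 - 3)*E = -E)
(-111 + K(-9, (-2 + 10)/(7 + 15)))² = (-111 - (-2 + 10)/(7 + 15))² = (-111 - 8/22)² = (-111 - 1*4/11)² = (-111 - 4/11)² = (-1225/11)² = 1500625/121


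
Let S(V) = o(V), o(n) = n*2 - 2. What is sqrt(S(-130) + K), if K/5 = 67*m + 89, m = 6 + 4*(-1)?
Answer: sqrt(853) ≈ 29.206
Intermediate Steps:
m = 2 (m = 6 - 4 = 2)
o(n) = -2 + 2*n (o(n) = 2*n - 2 = -2 + 2*n)
K = 1115 (K = 5*(67*2 + 89) = 5*(134 + 89) = 5*223 = 1115)
S(V) = -2 + 2*V
sqrt(S(-130) + K) = sqrt((-2 + 2*(-130)) + 1115) = sqrt((-2 - 260) + 1115) = sqrt(-262 + 1115) = sqrt(853)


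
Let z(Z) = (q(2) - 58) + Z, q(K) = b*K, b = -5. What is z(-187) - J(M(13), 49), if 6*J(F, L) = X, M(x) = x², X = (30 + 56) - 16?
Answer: -800/3 ≈ -266.67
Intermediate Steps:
q(K) = -5*K
X = 70 (X = 86 - 16 = 70)
z(Z) = -68 + Z (z(Z) = (-5*2 - 58) + Z = (-10 - 58) + Z = -68 + Z)
J(F, L) = 35/3 (J(F, L) = (⅙)*70 = 35/3)
z(-187) - J(M(13), 49) = (-68 - 187) - 1*35/3 = -255 - 35/3 = -800/3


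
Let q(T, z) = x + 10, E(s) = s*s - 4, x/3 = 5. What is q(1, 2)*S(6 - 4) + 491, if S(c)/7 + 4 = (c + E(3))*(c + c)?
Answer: 4691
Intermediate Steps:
x = 15 (x = 3*5 = 15)
E(s) = -4 + s² (E(s) = s² - 4 = -4 + s²)
q(T, z) = 25 (q(T, z) = 15 + 10 = 25)
S(c) = -28 + 14*c*(5 + c) (S(c) = -28 + 7*((c + (-4 + 3²))*(c + c)) = -28 + 7*((c + (-4 + 9))*(2*c)) = -28 + 7*((c + 5)*(2*c)) = -28 + 7*((5 + c)*(2*c)) = -28 + 7*(2*c*(5 + c)) = -28 + 14*c*(5 + c))
q(1, 2)*S(6 - 4) + 491 = 25*(-28 + 14*(6 - 4)² + 70*(6 - 4)) + 491 = 25*(-28 + 14*2² + 70*2) + 491 = 25*(-28 + 14*4 + 140) + 491 = 25*(-28 + 56 + 140) + 491 = 25*168 + 491 = 4200 + 491 = 4691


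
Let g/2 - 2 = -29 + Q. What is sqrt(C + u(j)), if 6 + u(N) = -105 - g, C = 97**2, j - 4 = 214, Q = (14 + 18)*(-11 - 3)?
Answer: 2*sqrt(2562) ≈ 101.23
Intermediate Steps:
Q = -448 (Q = 32*(-14) = -448)
j = 218 (j = 4 + 214 = 218)
C = 9409
g = -950 (g = 4 + 2*(-29 - 448) = 4 + 2*(-477) = 4 - 954 = -950)
u(N) = 839 (u(N) = -6 + (-105 - 1*(-950)) = -6 + (-105 + 950) = -6 + 845 = 839)
sqrt(C + u(j)) = sqrt(9409 + 839) = sqrt(10248) = 2*sqrt(2562)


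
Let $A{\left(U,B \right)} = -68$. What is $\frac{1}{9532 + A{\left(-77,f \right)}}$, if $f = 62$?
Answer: $\frac{1}{9464} \approx 0.00010566$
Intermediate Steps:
$\frac{1}{9532 + A{\left(-77,f \right)}} = \frac{1}{9532 - 68} = \frac{1}{9464}$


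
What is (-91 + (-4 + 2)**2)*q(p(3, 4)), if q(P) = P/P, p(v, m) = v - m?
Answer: -87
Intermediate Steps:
q(P) = 1
(-91 + (-4 + 2)**2)*q(p(3, 4)) = (-91 + (-4 + 2)**2)*1 = (-91 + (-2)**2)*1 = (-91 + 4)*1 = -87*1 = -87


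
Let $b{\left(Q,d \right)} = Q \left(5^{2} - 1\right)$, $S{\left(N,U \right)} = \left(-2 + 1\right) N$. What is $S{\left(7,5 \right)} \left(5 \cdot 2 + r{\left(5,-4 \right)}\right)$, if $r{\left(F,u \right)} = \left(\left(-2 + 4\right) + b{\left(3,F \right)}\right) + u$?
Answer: $-560$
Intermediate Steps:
$S{\left(N,U \right)} = - N$
$b{\left(Q,d \right)} = 24 Q$ ($b{\left(Q,d \right)} = Q \left(25 - 1\right) = Q 24 = 24 Q$)
$r{\left(F,u \right)} = 74 + u$ ($r{\left(F,u \right)} = \left(\left(-2 + 4\right) + 24 \cdot 3\right) + u = \left(2 + 72\right) + u = 74 + u$)
$S{\left(7,5 \right)} \left(5 \cdot 2 + r{\left(5,-4 \right)}\right) = \left(-1\right) 7 \left(5 \cdot 2 + \left(74 - 4\right)\right) = - 7 \left(10 + 70\right) = \left(-7\right) 80 = -560$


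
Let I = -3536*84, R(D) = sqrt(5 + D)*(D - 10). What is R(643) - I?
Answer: 297024 + 11394*sqrt(2) ≈ 3.1314e+5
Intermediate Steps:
R(D) = sqrt(5 + D)*(-10 + D)
I = -297024
R(643) - I = sqrt(5 + 643)*(-10 + 643) - 1*(-297024) = sqrt(648)*633 + 297024 = (18*sqrt(2))*633 + 297024 = 11394*sqrt(2) + 297024 = 297024 + 11394*sqrt(2)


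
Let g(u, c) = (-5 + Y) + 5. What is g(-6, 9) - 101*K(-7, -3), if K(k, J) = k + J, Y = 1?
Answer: 1011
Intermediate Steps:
g(u, c) = 1 (g(u, c) = (-5 + 1) + 5 = -4 + 5 = 1)
K(k, J) = J + k
g(-6, 9) - 101*K(-7, -3) = 1 - 101*(-3 - 7) = 1 - 101*(-10) = 1 + 1010 = 1011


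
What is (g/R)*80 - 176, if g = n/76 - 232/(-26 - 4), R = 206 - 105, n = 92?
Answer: -972448/5757 ≈ -168.92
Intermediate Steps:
R = 101
g = 2549/285 (g = 92/76 - 232/(-26 - 4) = 92*(1/76) - 232/(-30) = 23/19 - 232*(-1/30) = 23/19 + 116/15 = 2549/285 ≈ 8.9439)
(g/R)*80 - 176 = ((2549/285)/101)*80 - 176 = ((2549/285)*(1/101))*80 - 176 = (2549/28785)*80 - 176 = 40784/5757 - 176 = -972448/5757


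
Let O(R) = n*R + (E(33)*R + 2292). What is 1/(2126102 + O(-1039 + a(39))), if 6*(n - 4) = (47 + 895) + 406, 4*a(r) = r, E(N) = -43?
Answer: 12/23247559 ≈ 5.1618e-7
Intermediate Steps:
a(r) = r/4
n = 686/3 (n = 4 + ((47 + 895) + 406)/6 = 4 + (942 + 406)/6 = 4 + (⅙)*1348 = 4 + 674/3 = 686/3 ≈ 228.67)
O(R) = 2292 + 557*R/3 (O(R) = 686*R/3 + (-43*R + 2292) = 686*R/3 + (2292 - 43*R) = 2292 + 557*R/3)
1/(2126102 + O(-1039 + a(39))) = 1/(2126102 + (2292 + 557*(-1039 + (¼)*39)/3)) = 1/(2126102 + (2292 + 557*(-1039 + 39/4)/3)) = 1/(2126102 + (2292 + (557/3)*(-4117/4))) = 1/(2126102 + (2292 - 2293169/12)) = 1/(2126102 - 2265665/12) = 1/(23247559/12) = 12/23247559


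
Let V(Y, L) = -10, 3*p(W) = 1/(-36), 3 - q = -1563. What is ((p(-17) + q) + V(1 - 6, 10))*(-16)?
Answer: -672188/27 ≈ -24896.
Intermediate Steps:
q = 1566 (q = 3 - 1*(-1563) = 3 + 1563 = 1566)
p(W) = -1/108 (p(W) = (⅓)/(-36) = (⅓)*(-1/36) = -1/108)
((p(-17) + q) + V(1 - 6, 10))*(-16) = ((-1/108 + 1566) - 10)*(-16) = (169127/108 - 10)*(-16) = (168047/108)*(-16) = -672188/27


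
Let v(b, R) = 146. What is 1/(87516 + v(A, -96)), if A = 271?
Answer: 1/87662 ≈ 1.1407e-5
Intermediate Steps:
1/(87516 + v(A, -96)) = 1/(87516 + 146) = 1/87662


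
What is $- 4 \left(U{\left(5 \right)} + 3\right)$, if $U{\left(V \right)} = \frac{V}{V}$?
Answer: $-16$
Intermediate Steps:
$U{\left(V \right)} = 1$
$- 4 \left(U{\left(5 \right)} + 3\right) = - 4 \left(1 + 3\right) = \left(-4\right) 4 = -16$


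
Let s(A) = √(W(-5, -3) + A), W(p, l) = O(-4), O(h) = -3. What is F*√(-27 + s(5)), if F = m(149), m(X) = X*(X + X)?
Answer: 44402*√(-27 + √2) ≈ 2.246e+5*I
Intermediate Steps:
W(p, l) = -3
m(X) = 2*X² (m(X) = X*(2*X) = 2*X²)
F = 44402 (F = 2*149² = 2*22201 = 44402)
s(A) = √(-3 + A)
F*√(-27 + s(5)) = 44402*√(-27 + √(-3 + 5)) = 44402*√(-27 + √2)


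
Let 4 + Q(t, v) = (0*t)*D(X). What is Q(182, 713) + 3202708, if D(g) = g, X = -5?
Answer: 3202704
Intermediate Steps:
Q(t, v) = -4 (Q(t, v) = -4 + (0*t)*(-5) = -4 + 0*(-5) = -4 + 0 = -4)
Q(182, 713) + 3202708 = -4 + 3202708 = 3202704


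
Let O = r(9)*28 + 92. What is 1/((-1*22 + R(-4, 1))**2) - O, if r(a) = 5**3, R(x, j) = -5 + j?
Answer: -2428191/676 ≈ -3592.0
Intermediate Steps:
r(a) = 125
O = 3592 (O = 125*28 + 92 = 3500 + 92 = 3592)
1/((-1*22 + R(-4, 1))**2) - O = 1/((-1*22 + (-5 + 1))**2) - 1*3592 = 1/((-22 - 4)**2) - 3592 = 1/((-26)**2) - 3592 = 1/676 - 3592 = -2428191/676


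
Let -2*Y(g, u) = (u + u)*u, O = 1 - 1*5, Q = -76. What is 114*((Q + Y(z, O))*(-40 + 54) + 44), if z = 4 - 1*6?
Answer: -141816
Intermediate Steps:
O = -4 (O = 1 - 5 = -4)
z = -2 (z = 4 - 6 = -2)
Y(g, u) = -u² (Y(g, u) = -(u + u)*u/2 = -2*u*u/2 = -u²)
114*((Q + Y(z, O))*(-40 + 54) + 44) = 114*((-76 - 1*(-4)²)*(-40 + 54) + 44) = 114*((-76 - 1*16)*14 + 44) = 114*((-76 - 16)*14 + 44) = 114*(-92*14 + 44) = 114*(-1288 + 44) = 114*(-1244) = -141816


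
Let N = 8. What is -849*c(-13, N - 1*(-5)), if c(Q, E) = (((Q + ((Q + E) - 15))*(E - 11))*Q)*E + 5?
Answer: -8039181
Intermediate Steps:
c(Q, E) = 5 + E*Q*(-11 + E)*(-15 + E + 2*Q) (c(Q, E) = (((Q + ((E + Q) - 15))*(-11 + E))*Q)*E + 5 = (((Q + (-15 + E + Q))*(-11 + E))*Q)*E + 5 = (((-15 + E + 2*Q)*(-11 + E))*Q)*E + 5 = (((-11 + E)*(-15 + E + 2*Q))*Q)*E + 5 = (Q*(-11 + E)*(-15 + E + 2*Q))*E + 5 = E*Q*(-11 + E)*(-15 + E + 2*Q) + 5 = 5 + E*Q*(-11 + E)*(-15 + E + 2*Q))
-849*c(-13, N - 1*(-5)) = -849*(5 - 13*(8 - 1*(-5))³ - 26*(-13)*(8 - 1*(-5))² - 22*(8 - 1*(-5))*(-13)² + 2*(8 - 1*(-5))²*(-13)² + 165*(8 - 1*(-5))*(-13)) = -849*(5 - 13*(8 + 5)³ - 26*(-13)*(8 + 5)² - 22*(8 + 5)*169 + 2*(8 + 5)²*169 + 165*(8 + 5)*(-13)) = -849*(5 - 13*13³ - 26*(-13)*13² - 22*13*169 + 2*13²*169 + 165*13*(-13)) = -849*(5 - 13*2197 - 26*(-13)*169 - 48334 + 2*169*169 - 27885) = -849*(5 - 28561 + 57122 - 48334 + 57122 - 27885) = -849*9469 = -8039181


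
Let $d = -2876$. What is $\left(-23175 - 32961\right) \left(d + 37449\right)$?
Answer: $-1940789928$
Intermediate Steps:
$\left(-23175 - 32961\right) \left(d + 37449\right) = \left(-23175 - 32961\right) \left(-2876 + 37449\right) = \left(-56136\right) 34573 = -1940789928$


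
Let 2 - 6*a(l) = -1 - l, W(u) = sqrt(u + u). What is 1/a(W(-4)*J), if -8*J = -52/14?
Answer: 1764/1051 - 546*I*sqrt(2)/1051 ≈ 1.6784 - 0.73469*I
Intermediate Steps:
W(u) = sqrt(2)*sqrt(u) (W(u) = sqrt(2*u) = sqrt(2)*sqrt(u))
J = 13/28 (J = -(-13)/(2*14) = -1/8*(-26/7) = 13/28 ≈ 0.46429)
a(l) = 1/2 + l/6 (a(l) = 1/3 - (-1 - l)/6 = 1/3 + (1/6 + l/6) = 1/2 + l/6)
1/a(W(-4)*J) = 1/(1/2 + ((sqrt(2)*sqrt(-4))*(13/28))/6) = 1/(1/2 + ((sqrt(2)*(2*I))*(13/28))/6) = 1/(1/2 + ((2*I*sqrt(2))*(13/28))/6) = 1/(1/2 + (13*I*sqrt(2)/14)/6) = 1/(1/2 + 13*I*sqrt(2)/84)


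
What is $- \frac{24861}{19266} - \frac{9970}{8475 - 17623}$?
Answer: $- \frac{1472767}{7343557} \approx -0.20055$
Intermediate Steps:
$- \frac{24861}{19266} - \frac{9970}{8475 - 17623} = \left(-24861\right) \frac{1}{19266} - \frac{9970}{-9148} = - \frac{8287}{6422} - - \frac{4985}{4574} = - \frac{8287}{6422} + \frac{4985}{4574} = - \frac{1472767}{7343557}$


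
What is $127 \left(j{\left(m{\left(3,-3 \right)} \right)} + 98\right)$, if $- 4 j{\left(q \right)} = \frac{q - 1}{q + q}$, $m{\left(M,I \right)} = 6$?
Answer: $\frac{596773}{48} \approx 12433.0$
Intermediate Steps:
$j{\left(q \right)} = - \frac{-1 + q}{8 q}$ ($j{\left(q \right)} = - \frac{\left(q - 1\right) \frac{1}{q + q}}{4} = - \frac{\left(-1 + q\right) \frac{1}{2 q}}{4} = - \frac{\frac{1}{2} \frac{1}{q} \left(-1 + q\right)}{4} = - \frac{-1 + q}{8 q}$)
$127 \left(j{\left(m{\left(3,-3 \right)} \right)} + 98\right) = 127 \left(\frac{1 - 6}{8 \cdot 6} + 98\right) = 127 \left(\frac{1}{8} \cdot \frac{1}{6} \left(1 - 6\right) + 98\right) = 127 \left(\frac{1}{8} \cdot \frac{1}{6} \left(-5\right) + 98\right) = 127 \left(- \frac{5}{48} + 98\right) = 127 \cdot \frac{4699}{48} = \frac{596773}{48}$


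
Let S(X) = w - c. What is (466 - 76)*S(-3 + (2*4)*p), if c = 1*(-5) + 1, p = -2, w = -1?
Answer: 1170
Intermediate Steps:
c = -4 (c = -5 + 1 = -4)
S(X) = 3 (S(X) = -1 - 1*(-4) = -1 + 4 = 3)
(466 - 76)*S(-3 + (2*4)*p) = (466 - 76)*3 = 390*3 = 1170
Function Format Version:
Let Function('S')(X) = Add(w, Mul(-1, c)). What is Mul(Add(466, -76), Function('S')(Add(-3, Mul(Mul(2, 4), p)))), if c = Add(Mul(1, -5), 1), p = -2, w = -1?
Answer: 1170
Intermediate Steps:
c = -4 (c = Add(-5, 1) = -4)
Function('S')(X) = 3 (Function('S')(X) = Add(-1, Mul(-1, -4)) = Add(-1, 4) = 3)
Mul(Add(466, -76), Function('S')(Add(-3, Mul(Mul(2, 4), p)))) = Mul(Add(466, -76), 3) = Mul(390, 3) = 1170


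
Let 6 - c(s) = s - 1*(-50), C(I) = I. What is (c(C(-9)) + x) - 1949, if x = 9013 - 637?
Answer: 6392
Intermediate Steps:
x = 8376
c(s) = -44 - s (c(s) = 6 - (s - 1*(-50)) = 6 - (s + 50) = 6 - (50 + s) = 6 + (-50 - s) = -44 - s)
(c(C(-9)) + x) - 1949 = ((-44 - 1*(-9)) + 8376) - 1949 = ((-44 + 9) + 8376) - 1949 = (-35 + 8376) - 1949 = 8341 - 1949 = 6392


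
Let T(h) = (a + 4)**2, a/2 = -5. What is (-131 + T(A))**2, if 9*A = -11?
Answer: 9025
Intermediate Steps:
a = -10 (a = 2*(-5) = -10)
A = -11/9 (A = (1/9)*(-11) = -11/9 ≈ -1.2222)
T(h) = 36 (T(h) = (-10 + 4)**2 = (-6)**2 = 36)
(-131 + T(A))**2 = (-131 + 36)**2 = (-95)**2 = 9025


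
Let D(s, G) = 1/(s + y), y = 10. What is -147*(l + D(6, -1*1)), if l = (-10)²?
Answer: -235347/16 ≈ -14709.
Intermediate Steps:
l = 100
D(s, G) = 1/(10 + s) (D(s, G) = 1/(s + 10) = 1/(10 + s))
-147*(l + D(6, -1*1)) = -147*(100 + 1/(10 + 6)) = -147*(100 + 1/16) = -147*1601/16 = -235347/16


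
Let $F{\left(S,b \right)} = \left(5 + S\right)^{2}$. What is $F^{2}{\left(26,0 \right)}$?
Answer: $923521$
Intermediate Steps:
$F^{2}{\left(26,0 \right)} = \left(\left(5 + 26\right)^{2}\right)^{2} = \left(31^{2}\right)^{2} = 961^{2} = 923521$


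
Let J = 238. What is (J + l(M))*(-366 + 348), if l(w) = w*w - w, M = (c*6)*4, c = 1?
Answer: -14220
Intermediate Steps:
M = 24 (M = (1*6)*4 = 6*4 = 24)
l(w) = w**2 - w
(J + l(M))*(-366 + 348) = (238 + 24*(-1 + 24))*(-366 + 348) = (238 + 24*23)*(-18) = (238 + 552)*(-18) = 790*(-18) = -14220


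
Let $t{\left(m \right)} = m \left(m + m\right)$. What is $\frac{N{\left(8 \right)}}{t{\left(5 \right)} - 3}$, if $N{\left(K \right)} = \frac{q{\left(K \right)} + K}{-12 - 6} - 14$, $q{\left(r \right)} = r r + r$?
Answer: $- \frac{166}{423} \approx -0.39244$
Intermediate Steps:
$q{\left(r \right)} = r + r^{2}$ ($q{\left(r \right)} = r^{2} + r = r + r^{2}$)
$t{\left(m \right)} = 2 m^{2}$ ($t{\left(m \right)} = m 2 m = 2 m^{2}$)
$N{\left(K \right)} = -14 - \frac{K}{18} - \frac{K \left(1 + K\right)}{18}$ ($N{\left(K \right)} = \frac{K \left(1 + K\right) + K}{-12 - 6} - 14 = \frac{K + K \left(1 + K\right)}{-18} - 14 = \left(K + K \left(1 + K\right)\right) \left(- \frac{1}{18}\right) - 14 = \left(- \frac{K}{18} - \frac{K \left(1 + K\right)}{18}\right) - 14 = -14 - \frac{K}{18} - \frac{K \left(1 + K\right)}{18}$)
$\frac{N{\left(8 \right)}}{t{\left(5 \right)} - 3} = \frac{-14 - \frac{8}{9} - \frac{8^{2}}{18}}{2 \cdot 5^{2} - 3} = \frac{-14 - \frac{8}{9} - \frac{32}{9}}{2 \cdot 25 - 3} = \frac{-14 - \frac{8}{9} - \frac{32}{9}}{50 - 3} = \frac{1}{47} \left(- \frac{166}{9}\right) = - \frac{166}{423}$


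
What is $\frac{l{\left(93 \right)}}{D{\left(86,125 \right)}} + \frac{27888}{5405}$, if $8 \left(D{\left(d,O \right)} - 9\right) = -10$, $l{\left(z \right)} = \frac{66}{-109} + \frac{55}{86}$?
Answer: $\frac{4055491126}{785330285} \approx 5.1641$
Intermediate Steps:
$l{\left(z \right)} = \frac{319}{9374}$ ($l{\left(z \right)} = 66 \left(- \frac{1}{109}\right) + 55 \cdot \frac{1}{86} = - \frac{66}{109} + \frac{55}{86} = \frac{319}{9374}$)
$D{\left(d,O \right)} = \frac{31}{4}$ ($D{\left(d,O \right)} = 9 + \frac{1}{8} \left(-10\right) = 9 - \frac{5}{4} = \frac{31}{4}$)
$\frac{l{\left(93 \right)}}{D{\left(86,125 \right)}} + \frac{27888}{5405} = \frac{319}{9374 \cdot \frac{31}{4}} + \frac{27888}{5405} = \frac{319}{9374} \cdot \frac{4}{31} + 27888 \cdot \frac{1}{5405} = \frac{638}{145297} + \frac{27888}{5405} = \frac{4055491126}{785330285}$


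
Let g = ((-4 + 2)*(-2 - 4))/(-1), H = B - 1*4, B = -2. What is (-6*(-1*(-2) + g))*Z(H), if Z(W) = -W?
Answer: 360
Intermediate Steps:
H = -6 (H = -2 - 1*4 = -2 - 4 = -6)
g = -12 (g = -2*(-6)*(-1) = 12*(-1) = -12)
(-6*(-1*(-2) + g))*Z(H) = (-6*(-1*(-2) - 12))*(-1*(-6)) = -6*(2 - 12)*6 = -6*(-10)*6 = 60*6 = 360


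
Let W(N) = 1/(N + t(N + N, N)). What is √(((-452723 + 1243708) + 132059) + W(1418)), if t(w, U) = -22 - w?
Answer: 7*√271261910/120 ≈ 960.75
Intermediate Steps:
W(N) = 1/(-22 - N) (W(N) = 1/(N + (-22 - (N + N))) = 1/(N + (-22 - 2*N)) = 1/(-22 - N))
√(((-452723 + 1243708) + 132059) + W(1418)) = √(((-452723 + 1243708) + 132059) - 1/(22 + 1418)) = √((790985 + 132059) - 1/1440) = √(923044 - 1*1/1440) = √(923044 - 1/1440) = √(1329183359/1440) = 7*√271261910/120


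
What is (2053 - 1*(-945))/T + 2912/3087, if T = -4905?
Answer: 26606/80115 ≈ 0.33210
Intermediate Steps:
(2053 - 1*(-945))/T + 2912/3087 = (2053 - 1*(-945))/(-4905) + 2912/3087 = (2053 + 945)*(-1/4905) + 2912*(1/3087) = 2998*(-1/4905) + 416/441 = -2998/4905 + 416/441 = 26606/80115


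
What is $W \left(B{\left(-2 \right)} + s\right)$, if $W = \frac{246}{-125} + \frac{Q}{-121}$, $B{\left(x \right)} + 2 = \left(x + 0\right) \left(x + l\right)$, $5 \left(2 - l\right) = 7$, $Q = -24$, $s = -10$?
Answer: $\frac{1231236}{75625} \approx 16.281$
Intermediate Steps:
$l = \frac{3}{5}$ ($l = 2 - \frac{7}{5} = \frac{3}{5} \approx 0.6$)
$B{\left(x \right)} = -2 + x \left(\frac{3}{5} + x\right)$ ($B{\left(x \right)} = -2 + \left(x + 0\right) \left(x + \frac{3}{5}\right) = -2 + x \left(\frac{3}{5} + x\right)$)
$W = - \frac{26766}{15125}$ ($W = \frac{246}{-125} - \frac{24}{-121} = 246 \left(- \frac{1}{125}\right) - - \frac{24}{121} = - \frac{246}{125} + \frac{24}{121} = - \frac{26766}{15125} \approx -1.7697$)
$W \left(B{\left(-2 \right)} + s\right) = - \frac{26766 \left(\left(-2 + \left(-2\right)^{2} + \frac{3}{5} \left(-2\right)\right) - 10\right)}{15125} = - \frac{26766 \left(\left(-2 + 4 - \frac{6}{5}\right) - 10\right)}{15125} = - \frac{26766 \left(\frac{4}{5} - 10\right)}{15125} = \left(- \frac{26766}{15125}\right) \left(- \frac{46}{5}\right) = \frac{1231236}{75625}$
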